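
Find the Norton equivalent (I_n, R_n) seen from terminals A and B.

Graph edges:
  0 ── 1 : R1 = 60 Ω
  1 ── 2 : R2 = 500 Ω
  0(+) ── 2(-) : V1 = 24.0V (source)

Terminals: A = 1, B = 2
Find the Thévenin equivalent first; then I_n = V_th/R_th and R_n = R_th.
Step 1 — V_th is the open-circuit voltage V_A - V_B (nothing connected across the terminals).
Nodal analysis, taking node 2 as the 0 V reference.
Source V1 fixes V_0 = 24 V.
KCL at each unknown node (sum of currents leaving = 0; resistances in Ω):
  Node 1: (V_1 - 24)/60 + (V_1 - 0)/500 = 0
Collecting terms: 0.01867 × V_1 = 0.4  =>  V_1 = 21.43 V
V_th = V_1 - V_2 = 21.43 - 0 = 21.43 V
Step 2 — R_th: zero the source — replace V1 by a short circuit (node 2 merges into node 0) — and find the resistance seen between A (node 1) and B (node 0).
Reduce the network between node 1 (A) and node 0 (B) by series/parallel combination:
  Rp1 = R1 ‖ R2 (parallel, both between nodes 0 and 1) = 1/(1/60 + 1/500) = 53.57 Ω
R_th = 53.57 Ω
I_n = V_th/R_th = 21.43/53.57 = 0.4 A, and R_n = R_th = 53.57 Ω

Final answer: I_n = 0.4 A, R_n = 53.57 Ω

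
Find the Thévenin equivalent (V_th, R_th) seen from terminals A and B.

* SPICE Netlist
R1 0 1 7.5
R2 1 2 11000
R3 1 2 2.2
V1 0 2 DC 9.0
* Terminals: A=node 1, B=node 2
Step 1 — V_th is the open-circuit voltage V_A - V_B (nothing connected across the terminals).
Nodal analysis, taking node 2 as the 0 V reference.
Source V1 fixes V_0 = 9 V.
KCL at each unknown node (sum of currents leaving = 0; resistances in Ω):
  Node 1: (V_1 - 9)/7.5 + (V_1 - 0)/11000 + (V_1 - 0)/2.2 = 0
Collecting terms: 0.588 × V_1 = 1.2  =>  V_1 = 2.041 V
V_th = V_1 - V_2 = 2.041 - 0 = 2.041 V
Step 2 — R_th: zero the source — replace V1 by a short circuit (node 2 merges into node 0) — and find the resistance seen between A (node 1) and B (node 0).
Reduce the network between node 1 (A) and node 0 (B) by series/parallel combination:
  Rp1 = R1 ‖ R2 ‖ R3 (parallel, all between nodes 0 and 1) = 1/(1/7.5 + 1/11000 + 1/2.2) = 1.701 Ω
R_th = 1.701 Ω

Final answer: V_th = 2.041 V, R_th = 1.701 Ω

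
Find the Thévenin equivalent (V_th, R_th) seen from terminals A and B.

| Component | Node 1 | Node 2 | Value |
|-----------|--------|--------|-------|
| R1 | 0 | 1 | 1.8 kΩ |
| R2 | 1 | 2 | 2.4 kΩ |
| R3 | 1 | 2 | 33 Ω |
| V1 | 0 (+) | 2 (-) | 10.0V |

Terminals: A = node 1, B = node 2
Step 1 — V_th is the open-circuit voltage V_A - V_B (nothing connected across the terminals).
Nodal analysis, taking node 2 as the 0 V reference.
Source V1 fixes V_0 = 10 V.
KCL at each unknown node (sum of currents leaving = 0; resistances in Ω):
  Node 1: (V_1 - 10)/1800 + (V_1 - 0)/2400 + (V_1 - 0)/33 = 0
Collecting terms: 0.03128 × V_1 = 0.005556  =>  V_1 = 0.1776 V
V_th = V_1 - V_2 = 0.1776 - 0 = 0.1776 V
Step 2 — R_th: zero the source — replace V1 by a short circuit (node 2 merges into node 0) — and find the resistance seen between A (node 1) and B (node 0).
Reduce the network between node 1 (A) and node 0 (B) by series/parallel combination:
  Rp1 = R1 ‖ R2 ‖ R3 (parallel, all between nodes 0 and 1) = 1/(1/1800 + 1/2400 + 1/33) = 31.97 Ω
R_th = 31.97 Ω

Final answer: V_th = 0.1776 V, R_th = 31.97 Ω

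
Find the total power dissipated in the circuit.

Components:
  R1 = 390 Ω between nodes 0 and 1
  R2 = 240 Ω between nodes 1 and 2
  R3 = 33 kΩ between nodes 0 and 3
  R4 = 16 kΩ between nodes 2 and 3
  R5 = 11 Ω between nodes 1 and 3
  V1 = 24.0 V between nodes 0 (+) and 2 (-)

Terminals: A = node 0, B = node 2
Nodal analysis, taking node 2 as the 0 V reference.
Source V1 fixes V_0 = 24 V.
KCL at each unknown node (sum of currents leaving = 0; resistances in Ω):
  Node 1: (V_1 - 24)/390 + (V_1 - 0)/240 + (V_1 - V_3)/11 = 0
  Node 3: (V_3 - 24)/33000 + (V_3 - 0)/16000 + (V_3 - V_1)/11 = 0
Collecting terms (coefficients in siemens):
  0.09764·V_1 - 0.09091·V_3 = 0.06154
  0.091·V_3 - 0.09091·V_1 = 0.0007273
Determinant D = (0.09764)(0.091) - (-0.09091)(-0.09091) = 0.0006209
V_1 = [(0.06154)(0.091) - (-0.09091)(0.0007273)]/D = 9.125 V
V_3 = [(0.09764)(0.0007273) - (0.06154)(-0.09091)]/D = 9.124 V
Power in each resistor, P = (ΔV)²/R:
  P_R1 = (24 - 9.125)²/390 = 0.5673 W
  P_R2 = (9.125 - 0)²/240 = 0.3469 W
  P_R3 = (24 - 9.124)²/33000 = 0.006706 W
  P_R4 = (0 - 9.124)²/16000 = 0.005203 W
  P_R5 = (9.125 - 9.124)²/11 = 0.0000001569 W
P_total = P_R1 + P_R2 + P_R3 + P_R4 + P_R5 = 0.9262 W

Final answer: 0.9262 W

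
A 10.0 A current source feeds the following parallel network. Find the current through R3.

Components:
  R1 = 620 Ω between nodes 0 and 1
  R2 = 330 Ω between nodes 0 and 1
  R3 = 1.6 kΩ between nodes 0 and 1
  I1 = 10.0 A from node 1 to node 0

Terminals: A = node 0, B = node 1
All resistors sit directly between nodes 0 and 1, so they are in parallel and share one voltage V; the full source current 10 A splits among them.
1/R_par = 1/620 + 1/330 + 1/1600 = 0.005268 S  =>  R_par = 189.8 Ω
V = I × R_par = 10 × 189.8 = 1898 V
I_R3 = V/R3 = 1898/1600 = 1.186 A

Final answer: 1.186 A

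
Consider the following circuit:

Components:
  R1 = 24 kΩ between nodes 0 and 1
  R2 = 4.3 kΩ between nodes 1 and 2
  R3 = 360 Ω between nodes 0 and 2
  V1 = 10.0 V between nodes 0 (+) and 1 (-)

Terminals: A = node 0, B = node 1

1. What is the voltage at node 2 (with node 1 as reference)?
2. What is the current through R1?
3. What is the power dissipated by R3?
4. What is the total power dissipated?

Nodal analysis, taking node 1 as the 0 V reference.
Source V1 fixes V_0 = 10 V.
KCL at each unknown node (sum of currents leaving = 0; resistances in Ω):
  Node 2: (V_2 - 0)/4300 + (V_2 - 10)/360 = 0
Collecting terms: 0.00301 × V_2 = 0.02778  =>  V_2 = 9.227 V
Part 1:
  Read off the nodal solution: V_2 = 9.227 V
Part 2:
  I_R1 = (V_0 - V_1)/R1 = (10 - 0)/24000 = 0.0004167 A
  Magnitude: I_R1 = 0.0004167 A
Part 3:
  I_R3 = (V_0 - V_2)/R3 = (10 - 9.227)/360 = 0.002146 A
  P_R3 = I_R3² × R3 = (0.002146)² × 360 = 0.001658 W
Part 4:
  Power in each resistor, P = (ΔV)²/R:
    P_R1 = (10 - 0)²/24000 = 0.004167 W
    P_R2 = (0 - 9.227)²/4300 = 0.0198 W
    P_R3 = (10 - 9.227)²/360 = 0.001658 W
  P_total = P_R1 + P_R2 + P_R3 = 0.02563 W

Final answers:
1. V_2 = 9.227 V
2. I_R1 = 0.0004167 A
3. P_R3 = 0.001658 W
4. P_total = 0.02563 W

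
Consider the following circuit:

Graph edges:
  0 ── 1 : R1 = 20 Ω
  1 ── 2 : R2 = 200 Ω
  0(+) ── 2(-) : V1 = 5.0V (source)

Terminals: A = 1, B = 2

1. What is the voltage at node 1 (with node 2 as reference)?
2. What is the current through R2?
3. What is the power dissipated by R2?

Nodal analysis, taking node 2 as the 0 V reference.
Source V1 fixes V_0 = 5 V.
KCL at each unknown node (sum of currents leaving = 0; resistances in Ω):
  Node 1: (V_1 - 5)/20 + (V_1 - 0)/200 = 0
Collecting terms: 0.055 × V_1 = 0.25  =>  V_1 = 4.545 V
Part 1:
  Read off the nodal solution: V_1 = 4.545 V
Part 2:
  I_R2 = (V_1 - V_2)/R2 = (4.545 - 0)/200 = 0.02273 A
  Magnitude: I_R2 = 0.02273 A
Part 3:
  I_R2 = (V_1 - V_2)/R2 = (4.545 - 0)/200 = 0.02273 A
  P_R2 = I_R2² × R2 = (0.02273)² × 200 = 0.1033 W

Final answers:
1. V_1 = 4.545 V
2. I_R2 = 0.02273 A
3. P_R2 = 0.1033 W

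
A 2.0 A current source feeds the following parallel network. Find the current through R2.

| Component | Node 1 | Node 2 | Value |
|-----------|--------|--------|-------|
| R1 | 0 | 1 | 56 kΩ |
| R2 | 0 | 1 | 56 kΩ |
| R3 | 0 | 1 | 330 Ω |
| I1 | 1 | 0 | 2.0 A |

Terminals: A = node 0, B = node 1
All resistors sit directly between nodes 0 and 1, so they are in parallel and share one voltage V; the full source current 2 A splits among them.
1/R_par = 1/56000 + 1/56000 + 1/330 = 0.003066 S  =>  R_par = 326.2 Ω
V = I × R_par = 2 × 326.2 = 652.3 V
I_R2 = V/R2 = 652.3/56000 = 0.01165 A

Final answer: 0.01165 A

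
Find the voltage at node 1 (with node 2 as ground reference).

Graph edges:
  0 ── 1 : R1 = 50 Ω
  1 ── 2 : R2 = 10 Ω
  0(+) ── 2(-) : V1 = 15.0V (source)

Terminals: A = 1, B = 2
Nodal analysis, taking node 2 as the 0 V reference.
Source V1 fixes V_0 = 15 V.
KCL at each unknown node (sum of currents leaving = 0; resistances in Ω):
  Node 1: (V_1 - 15)/50 + (V_1 - 0)/10 = 0
Collecting terms: 0.12 × V_1 = 0.3  =>  V_1 = 2.5 V
The requested potential is V_1 = 2.5 V.

Final answer: V_1 = 2.5 V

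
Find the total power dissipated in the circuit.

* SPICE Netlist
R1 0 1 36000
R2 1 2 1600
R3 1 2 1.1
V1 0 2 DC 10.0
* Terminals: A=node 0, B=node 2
Nodal analysis, taking node 2 as the 0 V reference.
Source V1 fixes V_0 = 10 V.
KCL at each unknown node (sum of currents leaving = 0; resistances in Ω):
  Node 1: (V_1 - 10)/36000 + (V_1 - 0)/1600 + (V_1 - 0)/1.1 = 0
Collecting terms: 0.9097 × V_1 = 0.0002778  =>  V_1 = 0.0003053 V
Power in each resistor, P = (ΔV)²/R:
  P_R1 = (10 - 0.0003053)²/36000 = 0.002778 W
  P_R2 = (0.0003053 - 0)²/1600 = 0.00000000005827 W
  P_R3 = (0.0003053 - 0)²/1.1 = 0.00000008475 W
P_total = P_R1 + P_R2 + P_R3 = 0.002778 W

Final answer: 0.002778 W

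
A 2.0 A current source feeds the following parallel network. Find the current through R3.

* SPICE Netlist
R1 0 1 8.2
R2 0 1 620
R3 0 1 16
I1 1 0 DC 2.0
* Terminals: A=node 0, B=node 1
All resistors sit directly between nodes 0 and 1, so they are in parallel and share one voltage V; the full source current 2 A splits among them.
1/R_par = 1/8.2 + 1/620 + 1/16 = 0.1861 S  =>  R_par = 5.374 Ω
V = I × R_par = 2 × 5.374 = 10.75 V
I_R3 = V/R3 = 10.75/16 = 0.6718 A

Final answer: 0.6718 A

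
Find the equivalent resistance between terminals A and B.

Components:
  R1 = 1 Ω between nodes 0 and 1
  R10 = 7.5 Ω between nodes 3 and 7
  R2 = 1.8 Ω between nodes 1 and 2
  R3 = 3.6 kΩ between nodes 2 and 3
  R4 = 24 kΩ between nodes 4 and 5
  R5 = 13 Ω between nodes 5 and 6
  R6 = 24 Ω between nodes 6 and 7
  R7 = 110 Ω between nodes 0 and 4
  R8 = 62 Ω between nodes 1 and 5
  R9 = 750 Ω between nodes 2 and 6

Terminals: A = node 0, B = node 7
The network is not a plain series/parallel combination. Inject a 1 A test current into terminal A (node 0) and return it from terminal B (node 7); then R_eq = V_A / (1 A).
Nodal analysis, taking node 7 as the 0 V reference.
Current source I_test pushes 1 A into node 0 and draws it out of node 7.
KCL at each unknown node (sum of currents leaving = 0; resistances in Ω):
  Node 0: (V_0 - V_1)/1 + (V_0 - V_4)/110 - 1 = 0
  Node 1: (V_1 - V_0)/1 + (V_1 - V_2)/1.8 + (V_1 - V_5)/62 = 0
  Node 2: (V_2 - V_1)/1.8 + (V_2 - V_3)/3600 + (V_2 - V_6)/750 = 0
  Node 3: (V_3 - V_2)/3600 + (V_3 - 0)/7.5 = 0
  Node 4: (V_4 - V_0)/110 + (V_4 - V_5)/24000 = 0
  Node 5: (V_5 - V_1)/62 + (V_5 - V_4)/24000 + (V_5 - V_6)/13 = 0
  Node 6: (V_6 - V_2)/750 + (V_6 - V_5)/13 + (V_6 - 0)/24 = 0
Collecting terms (coefficients in siemens):
  1.009·V_0 - 1·V_1 - 0.009091·V_4 = 1
  1.572·V_1 - 1·V_0 - 0.5556·V_2 - 0.01613·V_5 = 0
  0.5572·V_2 - 0.5556·V_1 - 0.0002778·V_3 - 0.001333·V_6 = 0
  0.1336·V_3 - 0.0002778·V_2 = 0
  0.009133·V_4 - 0.009091·V_0 - 0.00004167·V_5 = 0
  0.09309·V_5 - 0.01613·V_1 - 0.00004167·V_4 - 0.07692·V_6 = 0
  0.1199·V_6 - 0.001333·V_2 - 0.07692·V_5 = 0
Solving these 7 simultaneous equations (Gaussian elimination) gives:
  V_0 = 90.78 V, V_1 = 89.78 V, V_2 = 89.58 V, V_3 = 0.1862 V
  V_4 = 90.52 V, V_5 = 34.93 V, V_6 = 23.4 V
R_eq = V_0 / 1 A = 90.78 Ω

Final answer: 90.78 Ω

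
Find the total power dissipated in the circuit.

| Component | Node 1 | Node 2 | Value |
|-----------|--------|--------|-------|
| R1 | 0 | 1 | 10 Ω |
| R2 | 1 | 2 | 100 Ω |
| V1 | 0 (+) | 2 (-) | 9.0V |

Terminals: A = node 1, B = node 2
Nodal analysis, taking node 2 as the 0 V reference.
Source V1 fixes V_0 = 9 V.
KCL at each unknown node (sum of currents leaving = 0; resistances in Ω):
  Node 1: (V_1 - 9)/10 + (V_1 - 0)/100 = 0
Collecting terms: 0.11 × V_1 = 0.9  =>  V_1 = 8.182 V
Power in each resistor, P = (ΔV)²/R:
  P_R1 = (9 - 8.182)²/10 = 0.06694 W
  P_R2 = (8.182 - 0)²/100 = 0.6694 W
P_total = P_R1 + P_R2 = 0.7364 W

Final answer: 0.7364 W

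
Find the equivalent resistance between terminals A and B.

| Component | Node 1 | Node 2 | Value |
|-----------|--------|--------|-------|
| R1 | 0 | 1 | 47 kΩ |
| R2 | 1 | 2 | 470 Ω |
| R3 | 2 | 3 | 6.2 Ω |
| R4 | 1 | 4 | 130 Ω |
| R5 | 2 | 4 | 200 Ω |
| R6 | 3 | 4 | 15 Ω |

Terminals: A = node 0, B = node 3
The network is not a plain series/parallel combination. Inject a 1 A test current into terminal A (node 0) and return it from terminal B (node 3); then R_eq = V_A / (1 A).
Nodal analysis, taking node 3 as the 0 V reference.
Current source I_test pushes 1 A into node 0 and draws it out of node 3.
KCL at each unknown node (sum of currents leaving = 0; resistances in Ω):
  Node 0: (V_0 - V_1)/47000 - 1 = 0
  Node 1: (V_1 - V_0)/47000 + (V_1 - V_2)/470 + (V_1 - V_4)/130 = 0
  Node 2: (V_2 - V_1)/470 + (V_2 - 0)/6.2 + (V_2 - V_4)/200 = 0
  Node 4: (V_4 - V_1)/130 + (V_4 - V_2)/200 + (V_4 - 0)/15 = 0
Collecting terms (coefficients in siemens):
  0.00002128·V_0 - 0.00002128·V_1 = 1
  0.009841·V_1 - 0.00002128·V_0 - 0.002128·V_2 - 0.007692·V_4 = 0
  0.1684·V_2 - 0.002128·V_1 - 0.005·V_4 = 0
  0.07936·V_4 - 0.007692·V_1 - 0.005·V_2 = 0
Solving these 4 simultaneous equations (Gaussian elimination) gives:
  V_0 = 47110 V, V_1 = 110.7 V, V_2 = 1.72 V, V_4 = 10.84 V
R_eq = V_0 / 1 A = 47110 Ω = 47.11 kΩ

Final answer: 47.11 kΩ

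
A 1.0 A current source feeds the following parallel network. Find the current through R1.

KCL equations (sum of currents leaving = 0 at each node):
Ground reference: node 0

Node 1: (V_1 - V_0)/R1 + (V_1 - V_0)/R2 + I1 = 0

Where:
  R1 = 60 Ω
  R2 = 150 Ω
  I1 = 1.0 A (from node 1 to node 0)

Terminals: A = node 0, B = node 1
All resistors sit directly between nodes 0 and 1, so they are in parallel and share one voltage V; the full source current 1 A splits among them.
1/R_par = 1/60 + 1/150 = 0.02333 S  =>  R_par = 42.86 Ω
V = I × R_par = 1 × 42.86 = 42.86 V
I_R1 = V/R1 = 42.86/60 = 0.7143 A

Final answer: 0.7143 A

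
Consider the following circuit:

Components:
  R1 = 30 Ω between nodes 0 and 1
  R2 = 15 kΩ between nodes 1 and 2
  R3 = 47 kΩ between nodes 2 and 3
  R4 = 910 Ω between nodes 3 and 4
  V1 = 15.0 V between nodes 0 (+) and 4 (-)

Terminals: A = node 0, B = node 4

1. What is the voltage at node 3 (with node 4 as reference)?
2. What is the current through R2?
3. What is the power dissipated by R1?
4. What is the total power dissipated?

Nodal analysis, taking node 4 as the 0 V reference.
Source V1 fixes V_0 = 15 V.
KCL at each unknown node (sum of currents leaving = 0; resistances in Ω):
  Node 1: (V_1 - 15)/30 + (V_1 - V_2)/15000 = 0
  Node 2: (V_2 - V_1)/15000 + (V_2 - V_3)/47000 = 0
  Node 3: (V_3 - V_2)/47000 + (V_3 - 0)/910 = 0
Collecting terms (coefficients in siemens):
  0.0334·V_1 - 0.00006667·V_2 = 0.5
  0.00008794·V_2 - 0.00006667·V_1 - 0.00002128·V_3 = 0
  0.00112·V_3 - 0.00002128·V_2 = 0
Solving these 3 simultaneous equations (Gaussian elimination) gives:
  V_1 = 14.99 V, V_2 = 11.42 V, V_3 = 0.2169 V
Part 1:
  Read off the nodal solution: V_3 = 0.2169 V
Part 2:
  I_R2 = (V_1 - V_2)/R2 = (14.99 - 11.42)/15000 = 0.0002383 A
  Magnitude: I_R2 = 0.0002383 A
Part 3:
  I_R1 = (V_0 - V_1)/R1 = (15 - 14.99)/30 = 0.0002383 A
  P_R1 = I_R1² × R1 = (0.0002383)² × 30 = 0.000001704 W
Part 4:
  Power in each resistor, P = (ΔV)²/R:
    P_R1 = (15 - 14.99)²/30 = 0.000001704 W
    P_R2 = (14.99 - 11.42)²/15000 = 0.000852 W
    P_R3 = (11.42 - 0.2169)²/47000 = 0.002669 W
    P_R4 = (0.2169 - 0)²/910 = 0.00005169 W
  P_total = P_R1 + P_R2 + P_R3 + P_R4 = 0.003575 W

Final answers:
1. V_3 = 0.2169 V
2. I_R2 = 0.0002383 A
3. P_R1 = 1.704e-06 W
4. P_total = 0.003575 W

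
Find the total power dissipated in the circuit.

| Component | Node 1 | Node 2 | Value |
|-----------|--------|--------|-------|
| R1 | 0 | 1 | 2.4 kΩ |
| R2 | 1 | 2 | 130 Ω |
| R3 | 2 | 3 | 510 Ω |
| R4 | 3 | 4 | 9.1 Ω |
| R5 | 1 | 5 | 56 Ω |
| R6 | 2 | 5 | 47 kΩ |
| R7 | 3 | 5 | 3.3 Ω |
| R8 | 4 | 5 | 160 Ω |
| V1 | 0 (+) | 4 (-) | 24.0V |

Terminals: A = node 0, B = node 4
Nodal analysis, taking node 4 as the 0 V reference.
Source V1 fixes V_0 = 24 V.
KCL at each unknown node (sum of currents leaving = 0; resistances in Ω):
  Node 1: (V_1 - 24)/2400 + (V_1 - V_2)/130 + (V_1 - V_5)/56 = 0
  Node 2: (V_2 - V_1)/130 + (V_2 - V_3)/510 + (V_2 - V_5)/47000 = 0
  Node 3: (V_3 - V_2)/510 + (V_3 - 0)/9.1 + (V_3 - V_5)/3.3 = 0
  Node 5: (V_5 - V_1)/56 + (V_5 - V_2)/47000 + (V_5 - V_3)/3.3 + (V_5 - 0)/160 = 0
Collecting terms (coefficients in siemens):
  0.02597·V_1 - 0.007692·V_2 - 0.01786·V_5 = 0.01
  0.009674·V_2 - 0.007692·V_1 - 0.001961·V_3 - 0.00002128·V_5 = 0
  0.4149·V_3 - 0.001961·V_2 - 0.303·V_5 = 0
  0.3272·V_5 - 0.01786·V_1 - 0.00002128·V_2 - 0.303·V_3 = 0
Solving these 4 simultaneous equations (Gaussian elimination) gives:
  V_1 = 0.609 V, V_2 = 0.5012 V, V_3 = 0.08245 V, V_5 = 0.1096 V
Power in each resistor, P = (ΔV)²/R:
  P_R1 = (24 - 0.609)²/2400 = 0.228 W
  P_R2 = (0.609 - 0.5012)²/130 = 0.00008942 W
  P_R3 = (0.5012 - 0.08245)²/510 = 0.0003438 W
  P_R4 = (0.08245 - 0)²/9.1 = 0.0007471 W
  P_R5 = (0.609 - 0.1096)²/56 = 0.004453 W
  P_R6 = (0.5012 - 0.1096)²/47000 = 0.000003262 W
  P_R7 = (0.08245 - 0.1096)²/3.3 = 0.0002241 W
  P_R8 = (0 - 0.1096)²/160 = 0.00007514 W
P_total = P_R1 + P_R2 + P_R3 + P_R4 + P_R5 + P_R6 + P_R7 + P_R8 = 0.2339 W

Final answer: 0.2339 W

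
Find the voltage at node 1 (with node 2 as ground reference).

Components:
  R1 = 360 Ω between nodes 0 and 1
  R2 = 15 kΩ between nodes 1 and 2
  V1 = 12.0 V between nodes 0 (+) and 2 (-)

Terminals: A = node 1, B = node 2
Nodal analysis, taking node 2 as the 0 V reference.
Source V1 fixes V_0 = 12 V.
KCL at each unknown node (sum of currents leaving = 0; resistances in Ω):
  Node 1: (V_1 - 12)/360 + (V_1 - 0)/15000 = 0
Collecting terms: 0.002844 × V_1 = 0.03333  =>  V_1 = 11.72 V
The requested potential is V_1 = 11.72 V.

Final answer: V_1 = 11.72 V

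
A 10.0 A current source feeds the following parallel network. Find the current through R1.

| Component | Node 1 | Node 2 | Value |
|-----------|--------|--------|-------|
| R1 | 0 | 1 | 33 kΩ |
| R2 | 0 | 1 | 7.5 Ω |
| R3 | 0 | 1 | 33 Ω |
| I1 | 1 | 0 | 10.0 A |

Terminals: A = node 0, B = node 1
All resistors sit directly between nodes 0 and 1, so they are in parallel and share one voltage V; the full source current 10 A splits among them.
1/R_par = 1/33000 + 1/7.5 + 1/33 = 0.1637 S  =>  R_par = 6.11 Ω
V = I × R_par = 10 × 6.11 = 61.1 V
I_R1 = V/R1 = 61.1/33000 = 0.001852 A

Final answer: 0.001852 A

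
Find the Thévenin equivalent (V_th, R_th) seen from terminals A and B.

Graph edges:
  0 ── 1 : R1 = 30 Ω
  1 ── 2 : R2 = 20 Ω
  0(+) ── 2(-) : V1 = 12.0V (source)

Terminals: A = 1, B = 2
Step 1 — V_th is the open-circuit voltage V_A - V_B (nothing connected across the terminals).
Nodal analysis, taking node 2 as the 0 V reference.
Source V1 fixes V_0 = 12 V.
KCL at each unknown node (sum of currents leaving = 0; resistances in Ω):
  Node 1: (V_1 - 12)/30 + (V_1 - 0)/20 = 0
Collecting terms: 0.08333 × V_1 = 0.4  =>  V_1 = 4.8 V
V_th = V_1 - V_2 = 4.8 - 0 = 4.8 V
Step 2 — R_th: zero the source — replace V1 by a short circuit (node 2 merges into node 0) — and find the resistance seen between A (node 1) and B (node 0).
Reduce the network between node 1 (A) and node 0 (B) by series/parallel combination:
  Rp1 = R1 ‖ R2 (parallel, both between nodes 0 and 1) = 1/(1/30 + 1/20) = 12 Ω
R_th = 12 Ω

Final answer: V_th = 4.8 V, R_th = 12 Ω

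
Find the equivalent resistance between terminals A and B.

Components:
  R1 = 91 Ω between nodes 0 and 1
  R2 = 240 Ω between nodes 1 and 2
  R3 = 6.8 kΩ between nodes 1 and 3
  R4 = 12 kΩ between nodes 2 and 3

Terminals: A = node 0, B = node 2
Reduce the network between node 0 (A) and node 2 (B) by series/parallel combination:
  Rs1 = R3 + R4 (series, joined only at node 3) = 6800 + 12000 = 18800 Ω
  Rp1 = R2 ‖ Rs1 (parallel, both between nodes 1 and 2) = 1/(1/240 + 1/18800) = 237 Ω
  Rs2 = R1 + Rp1 (series, joined only at node 1) = 91 + 237 = 328 Ω
R_eq = 328 Ω

Final answer: 328 Ω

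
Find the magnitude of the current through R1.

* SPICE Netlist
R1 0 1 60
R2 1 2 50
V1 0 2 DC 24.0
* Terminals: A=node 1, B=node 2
Nodal analysis, taking node 2 as the 0 V reference.
Source V1 fixes V_0 = 24 V.
KCL at each unknown node (sum of currents leaving = 0; resistances in Ω):
  Node 1: (V_1 - 24)/60 + (V_1 - 0)/50 = 0
Collecting terms: 0.03667 × V_1 = 0.4  =>  V_1 = 10.91 V
I_R1 = (V_0 - V_1)/R1 = (24 - 10.91)/60 = 0.2182 A
|I_R1| = 0.2182 A

Final answer: |I_R1| = 0.2182 A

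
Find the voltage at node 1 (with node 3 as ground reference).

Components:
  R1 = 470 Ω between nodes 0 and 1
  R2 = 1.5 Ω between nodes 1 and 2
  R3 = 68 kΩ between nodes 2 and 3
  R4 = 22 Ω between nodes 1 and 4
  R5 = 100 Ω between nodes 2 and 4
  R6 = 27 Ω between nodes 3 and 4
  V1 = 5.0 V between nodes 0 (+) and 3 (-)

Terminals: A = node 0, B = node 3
Nodal analysis, taking node 3 as the 0 V reference.
Source V1 fixes V_0 = 5 V.
KCL at each unknown node (sum of currents leaving = 0; resistances in Ω):
  Node 1: (V_1 - 5)/470 + (V_1 - V_2)/1.5 + (V_1 - V_4)/22 = 0
  Node 2: (V_2 - V_1)/1.5 + (V_2 - 0)/68000 + (V_2 - V_4)/100 = 0
  Node 4: (V_4 - V_1)/22 + (V_4 - V_2)/100 + (V_4 - 0)/27 = 0
Collecting terms (coefficients in siemens):
  0.7142·V_1 - 0.6667·V_2 - 0.04545·V_4 = 0.01064
  0.6767·V_2 - 0.6667·V_1 - 0.01·V_4 = 0
  0.09249·V_4 - 0.04545·V_1 - 0.01·V_2 = 0
Solving these 3 simultaneous equations (Gaussian elimination) gives:
  V_1 = 0.4373 V, V_2 = 0.4347 V, V_4 = 0.2619 V
The requested potential is V_1 = 0.4373 V.

Final answer: V_1 = 0.4373 V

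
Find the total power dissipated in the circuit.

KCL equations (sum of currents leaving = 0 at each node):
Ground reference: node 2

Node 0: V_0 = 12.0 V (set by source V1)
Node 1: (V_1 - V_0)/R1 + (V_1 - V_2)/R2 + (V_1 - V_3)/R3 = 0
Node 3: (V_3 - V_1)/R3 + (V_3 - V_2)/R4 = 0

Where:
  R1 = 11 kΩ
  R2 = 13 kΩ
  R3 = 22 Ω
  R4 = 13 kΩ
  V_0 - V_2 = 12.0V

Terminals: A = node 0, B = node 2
Nodal analysis, taking node 2 as the 0 V reference.
Source V1 fixes V_0 = 12 V.
KCL at each unknown node (sum of currents leaving = 0; resistances in Ω):
  Node 1: (V_1 - 12)/11000 + (V_1 - 0)/13000 + (V_1 - V_3)/22 = 0
  Node 3: (V_3 - V_1)/22 + (V_3 - 0)/13000 = 0
Collecting terms (coefficients in siemens):
  0.04562·V_1 - 0.04545·V_3 = 0.001091
  0.04553·V_3 - 0.04545·V_1 = 0
Determinant D = (0.04562)(0.04553) - (-0.04545)(-0.04545) = 0.00001114
V_1 = [(0.001091)(0.04553) - (-0.04545)(0)]/D = 4.46 V
V_3 = [(0.04562)(0) - (0.001091)(-0.04545)]/D = 4.452 V
Power in each resistor, P = (ΔV)²/R:
  P_R1 = (12 - 4.46)²/11000 = 0.005169 W
  P_R2 = (4.46 - 0)²/13000 = 0.00153 W
  P_R3 = (4.46 - 4.452)²/22 = 0.00000258 W
  P_R4 = (0 - 4.452)²/13000 = 0.001525 W
P_total = P_R1 + P_R2 + P_R3 + P_R4 = 0.008226 W

Final answer: 0.008226 W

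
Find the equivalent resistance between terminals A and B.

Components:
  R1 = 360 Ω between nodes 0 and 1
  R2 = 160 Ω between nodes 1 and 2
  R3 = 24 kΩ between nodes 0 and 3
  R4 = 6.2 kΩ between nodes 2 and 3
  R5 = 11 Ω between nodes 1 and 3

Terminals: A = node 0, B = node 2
The network is not a plain series/parallel combination. Inject a 1 A test current into terminal A (node 0) and return it from terminal B (node 2); then R_eq = V_A / (1 A).
Nodal analysis, taking node 2 as the 0 V reference.
Current source I_test pushes 1 A into node 0 and draws it out of node 2.
KCL at each unknown node (sum of currents leaving = 0; resistances in Ω):
  Node 0: (V_0 - V_1)/360 + (V_0 - V_3)/24000 - 1 = 0
  Node 1: (V_1 - V_0)/360 + (V_1 - 0)/160 + (V_1 - V_3)/11 = 0
  Node 3: (V_3 - V_0)/24000 + (V_3 - V_1)/11 + (V_3 - 0)/6200 = 0
Collecting terms (coefficients in siemens):
  0.002819·V_0 - 0.002778·V_1 - 0.00004167·V_3 = 1
  0.09994·V_1 - 0.002778·V_0 - 0.09091·V_3 = 0
  0.09111·V_3 - 0.00004167·V_0 - 0.09091·V_1 = 0
Solving these 3 simultaneous equations (Gaussian elimination) gives:
  V_0 = 510.7 V, V_1 = 156 V, V_3 = 155.9 V
R_eq = V_0 / 1 A = 510.7 Ω

Final answer: 510.7 Ω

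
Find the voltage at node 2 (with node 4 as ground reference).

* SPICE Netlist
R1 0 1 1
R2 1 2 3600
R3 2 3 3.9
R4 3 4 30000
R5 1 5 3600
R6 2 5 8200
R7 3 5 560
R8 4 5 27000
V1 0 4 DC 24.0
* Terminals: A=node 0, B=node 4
Nodal analysis, taking node 4 as the 0 V reference.
Source V1 fixes V_0 = 24 V.
KCL at each unknown node (sum of currents leaving = 0; resistances in Ω):
  Node 1: (V_1 - 24)/1 + (V_1 - V_2)/3600 + (V_1 - V_5)/3600 = 0
  Node 2: (V_2 - V_1)/3600 + (V_2 - V_3)/3.9 + (V_2 - V_5)/8200 = 0
  Node 3: (V_3 - V_2)/3.9 + (V_3 - 0)/30000 + (V_3 - V_5)/560 = 0
  Node 5: (V_5 - V_1)/3600 + (V_5 - V_2)/8200 + (V_5 - V_3)/560 + (V_5 - 0)/27000 = 0
Collecting terms (coefficients in siemens):
  1.001·V_1 - 0.0002778·V_2 - 0.0002778·V_5 = 24
  0.2568·V_2 - 0.0002778·V_1 - 0.2564·V_3 - 0.000122·V_5 = 0
  0.2582·V_3 - 0.2564·V_2 - 0.001786·V_5 = 0
  0.002222·V_5 - 0.0002778·V_1 - 0.000122·V_2 - 0.001786·V_3 = 0
Solving these 4 simultaneous equations (Gaussian elimination) gives:
  V_1 = 24 V, V_2 = 21.31 V, V_3 = 21.31 V, V_5 = 21.29 V
The requested potential is V_2 = 21.31 V.

Final answer: V_2 = 21.31 V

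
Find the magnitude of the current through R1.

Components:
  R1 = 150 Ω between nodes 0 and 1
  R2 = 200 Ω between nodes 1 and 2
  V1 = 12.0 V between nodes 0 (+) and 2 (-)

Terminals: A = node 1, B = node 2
Nodal analysis, taking node 2 as the 0 V reference.
Source V1 fixes V_0 = 12 V.
KCL at each unknown node (sum of currents leaving = 0; resistances in Ω):
  Node 1: (V_1 - 12)/150 + (V_1 - 0)/200 = 0
Collecting terms: 0.01167 × V_1 = 0.08  =>  V_1 = 6.857 V
I_R1 = (V_0 - V_1)/R1 = (12 - 6.857)/150 = 0.03429 A
|I_R1| = 0.03429 A

Final answer: |I_R1| = 0.03429 A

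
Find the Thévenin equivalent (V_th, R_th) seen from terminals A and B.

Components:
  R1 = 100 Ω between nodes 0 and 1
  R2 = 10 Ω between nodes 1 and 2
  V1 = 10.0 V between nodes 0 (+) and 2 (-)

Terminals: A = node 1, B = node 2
Step 1 — V_th is the open-circuit voltage V_A - V_B (nothing connected across the terminals).
Nodal analysis, taking node 2 as the 0 V reference.
Source V1 fixes V_0 = 10 V.
KCL at each unknown node (sum of currents leaving = 0; resistances in Ω):
  Node 1: (V_1 - 10)/100 + (V_1 - 0)/10 = 0
Collecting terms: 0.11 × V_1 = 0.1  =>  V_1 = 0.9091 V
V_th = V_1 - V_2 = 0.9091 - 0 = 0.9091 V
Step 2 — R_th: zero the source — replace V1 by a short circuit (node 2 merges into node 0) — and find the resistance seen between A (node 1) and B (node 0).
Reduce the network between node 1 (A) and node 0 (B) by series/parallel combination:
  Rp1 = R1 ‖ R2 (parallel, both between nodes 0 and 1) = 1/(1/100 + 1/10) = 9.091 Ω
R_th = 9.091 Ω

Final answer: V_th = 0.9091 V, R_th = 9.091 Ω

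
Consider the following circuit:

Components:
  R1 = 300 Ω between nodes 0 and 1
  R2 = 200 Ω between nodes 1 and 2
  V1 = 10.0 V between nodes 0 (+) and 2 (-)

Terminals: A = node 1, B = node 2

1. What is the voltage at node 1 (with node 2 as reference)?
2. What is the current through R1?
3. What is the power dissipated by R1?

Nodal analysis, taking node 2 as the 0 V reference.
Source V1 fixes V_0 = 10 V.
KCL at each unknown node (sum of currents leaving = 0; resistances in Ω):
  Node 1: (V_1 - 10)/300 + (V_1 - 0)/200 = 0
Collecting terms: 0.008333 × V_1 = 0.03333  =>  V_1 = 4 V
Part 1:
  Read off the nodal solution: V_1 = 4 V
Part 2:
  I_R1 = (V_0 - V_1)/R1 = (10 - 4)/300 = 0.02 A
  Magnitude: I_R1 = 0.02 A
Part 3:
  I_R1 = (V_0 - V_1)/R1 = (10 - 4)/300 = 0.02 A
  P_R1 = I_R1² × R1 = (0.02)² × 300 = 0.12 W

Final answers:
1. V_1 = 4 V
2. I_R1 = 0.02 A
3. P_R1 = 0.12 W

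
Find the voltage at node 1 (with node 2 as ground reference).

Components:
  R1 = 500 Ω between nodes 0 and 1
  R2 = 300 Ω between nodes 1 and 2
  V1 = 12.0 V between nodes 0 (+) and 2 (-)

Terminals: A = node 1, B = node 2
Nodal analysis, taking node 2 as the 0 V reference.
Source V1 fixes V_0 = 12 V.
KCL at each unknown node (sum of currents leaving = 0; resistances in Ω):
  Node 1: (V_1 - 12)/500 + (V_1 - 0)/300 = 0
Collecting terms: 0.005333 × V_1 = 0.024  =>  V_1 = 4.5 V
The requested potential is V_1 = 4.5 V.

Final answer: V_1 = 4.5 V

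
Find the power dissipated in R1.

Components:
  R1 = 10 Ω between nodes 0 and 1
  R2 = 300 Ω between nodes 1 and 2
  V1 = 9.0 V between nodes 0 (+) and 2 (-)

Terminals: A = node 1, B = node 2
Nodal analysis, taking node 2 as the 0 V reference.
Source V1 fixes V_0 = 9 V.
KCL at each unknown node (sum of currents leaving = 0; resistances in Ω):
  Node 1: (V_1 - 9)/10 + (V_1 - 0)/300 = 0
Collecting terms: 0.1033 × V_1 = 0.9  =>  V_1 = 8.71 V
I_R1 = (V_0 - V_1)/R1 = (9 - 8.71)/10 = 0.02903 A
P_R1 = I_R1² × R1 = (0.02903)² × 10 = 0.008429 W

Final answer: 0.008429 W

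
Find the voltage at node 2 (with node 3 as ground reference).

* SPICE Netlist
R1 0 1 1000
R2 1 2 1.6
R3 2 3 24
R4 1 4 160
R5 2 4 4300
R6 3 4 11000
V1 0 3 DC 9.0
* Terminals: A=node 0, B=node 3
Nodal analysis, taking node 3 as the 0 V reference.
Source V1 fixes V_0 = 9 V.
KCL at each unknown node (sum of currents leaving = 0; resistances in Ω):
  Node 1: (V_1 - 9)/1000 + (V_1 - V_2)/1.6 + (V_1 - V_4)/160 = 0
  Node 2: (V_2 - V_1)/1.6 + (V_2 - 0)/24 + (V_2 - V_4)/4300 = 0
  Node 4: (V_4 - V_1)/160 + (V_4 - V_2)/4300 + (V_4 - 0)/11000 = 0
Collecting terms (coefficients in siemens):
  0.6322·V_1 - 0.625·V_2 - 0.00625·V_4 = 0.009
  0.6669·V_2 - 0.625·V_1 - 0.0002326·V_4 = 0
  0.006573·V_4 - 0.00625·V_1 - 0.0002326·V_2 = 0
Solving these 3 simultaneous equations (Gaussian elimination) gives:
  V_1 = 0.2241 V, V_2 = 0.2101 V, V_4 = 0.2205 V
The requested potential is V_2 = 0.2101 V.

Final answer: V_2 = 0.2101 V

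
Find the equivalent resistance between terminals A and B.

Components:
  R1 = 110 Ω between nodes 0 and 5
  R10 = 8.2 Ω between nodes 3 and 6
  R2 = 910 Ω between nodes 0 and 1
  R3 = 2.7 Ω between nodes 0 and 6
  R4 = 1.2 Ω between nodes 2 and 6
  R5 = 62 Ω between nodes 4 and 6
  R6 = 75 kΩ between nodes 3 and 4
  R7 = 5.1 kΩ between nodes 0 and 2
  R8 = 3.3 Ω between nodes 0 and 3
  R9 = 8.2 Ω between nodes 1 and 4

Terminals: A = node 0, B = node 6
The network is not a plain series/parallel combination. Inject a 1 A test current into terminal A (node 0) and return it from terminal B (node 6); then R_eq = V_A / (1 A).
Nodal analysis, taking node 6 as the 0 V reference.
Current source I_test pushes 1 A into node 0 and draws it out of node 6.
KCL at each unknown node (sum of currents leaving = 0; resistances in Ω):
  Node 0: (V_0 - V_5)/110 + (V_0 - V_1)/910 + (V_0 - 0)/2.7 + (V_0 - V_2)/5100 + (V_0 - V_3)/3.3 - 1 = 0
  Node 1: (V_1 - V_0)/910 + (V_1 - V_4)/8.2 = 0
  Node 2: (V_2 - V_0)/5100 + (V_2 - 0)/1.2 = 0
  Node 3: (V_3 - V_0)/3.3 + (V_3 - V_4)/75000 + (V_3 - 0)/8.2 = 0
  Node 4: (V_4 - V_1)/8.2 + (V_4 - V_3)/75000 + (V_4 - 0)/62 = 0
  Node 5: (V_5 - V_0)/110 = 0
Collecting terms (coefficients in siemens):
  0.6838·V_0 - 0.001099·V_1 - 0.0001961·V_2 - 0.303·V_3 - 0.009091·V_5 = 1
  0.1231·V_1 - 0.001099·V_0 - 0.122·V_4 = 0
  0.8335·V_2 - 0.0001961·V_0 = 0
  0.425·V_3 - 0.303·V_0 - 0.00001333·V_4 = 0
  0.1381·V_4 - 0.122·V_1 - 0.00001333·V_3 = 0
  0.009091·V_5 - 0.009091·V_0 = 0
Solving these 6 simultaneous equations (Gaussian elimination) gives:
  V_0 = 2.181 V, V_1 = 0.1573 V, V_2 = 0.000513 V, V_3 = 1.555 V
  V_4 = 0.139 V, V_5 = 2.181 V
R_eq = V_0 / 1 A = 2.181 Ω

Final answer: 2.181 Ω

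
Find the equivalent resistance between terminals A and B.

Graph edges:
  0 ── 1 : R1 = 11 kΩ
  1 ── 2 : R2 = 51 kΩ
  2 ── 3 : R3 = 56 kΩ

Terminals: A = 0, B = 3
Reduce the network between node 0 (A) and node 3 (B) by series/parallel combination:
  Rs1 = R1 + R2 (series, joined only at node 1) = 11000 + 51000 = 62000 Ω
  Rs2 = R3 + Rs1 (series, joined only at node 2) = 56000 + 62000 = 118000 Ω
R_eq = 118 kΩ

Final answer: 118 kΩ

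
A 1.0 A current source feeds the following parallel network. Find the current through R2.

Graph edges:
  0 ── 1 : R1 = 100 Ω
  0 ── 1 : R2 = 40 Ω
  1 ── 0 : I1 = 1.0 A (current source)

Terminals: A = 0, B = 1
All resistors sit directly between nodes 0 and 1, so they are in parallel and share one voltage V; the full source current 1 A splits among them.
1/R_par = 1/100 + 1/40 = 0.035 S  =>  R_par = 28.57 Ω
V = I × R_par = 1 × 28.57 = 28.57 V
I_R2 = V/R2 = 28.57/40 = 0.7143 A

Final answer: 0.7143 A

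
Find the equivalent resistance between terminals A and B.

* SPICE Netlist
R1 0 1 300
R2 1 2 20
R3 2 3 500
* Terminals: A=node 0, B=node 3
Reduce the network between node 0 (A) and node 3 (B) by series/parallel combination:
  Rs1 = R1 + R2 (series, joined only at node 1) = 300 + 20 = 320 Ω
  Rs2 = R3 + Rs1 (series, joined only at node 2) = 500 + 320 = 820 Ω
R_eq = 820 Ω

Final answer: 820 Ω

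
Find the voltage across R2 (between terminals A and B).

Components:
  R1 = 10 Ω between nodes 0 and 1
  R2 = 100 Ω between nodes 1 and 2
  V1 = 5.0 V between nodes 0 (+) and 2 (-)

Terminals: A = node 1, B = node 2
R1 and R2 are in series across V1 (node 0 → node 1 → node 2), and the output A–B is taken across R2, so this is a voltage divider.
Series current: I = V1/(R1 + R2) = 5/(10 + 100) = 5/110 = 0.04545 A
V_R2 = I × R2 = V1 × R2/(R1 + R2) = 5 × 100/110 = 4.545 V

Final answer: 4.545 V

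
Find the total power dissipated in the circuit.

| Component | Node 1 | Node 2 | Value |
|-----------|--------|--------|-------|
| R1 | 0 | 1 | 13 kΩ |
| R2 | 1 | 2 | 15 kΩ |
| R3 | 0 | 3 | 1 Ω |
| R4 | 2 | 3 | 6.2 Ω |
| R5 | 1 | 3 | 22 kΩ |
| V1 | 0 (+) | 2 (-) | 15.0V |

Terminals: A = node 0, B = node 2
Nodal analysis, taking node 2 as the 0 V reference.
Source V1 fixes V_0 = 15 V.
KCL at each unknown node (sum of currents leaving = 0; resistances in Ω):
  Node 1: (V_1 - 15)/13000 + (V_1 - 0)/15000 + (V_1 - V_3)/22000 = 0
  Node 3: (V_3 - 15)/1 + (V_3 - 0)/6.2 + (V_3 - V_1)/22000 = 0
Collecting terms (coefficients in siemens):
  0.000189·V_1 - 0.00004545·V_3 = 0.001154
  1.161·V_3 - 0.00004545·V_1 = 15
Determinant D = (0.000189)(1.161) - (-0.00004545)(-0.00004545) = 0.0002195
V_1 = [(0.001154)(1.161) - (-0.00004545)(15)]/D = 9.209 V
V_3 = [(0.000189)(15) - (0.001154)(-0.00004545)]/D = 12.92 V
Power in each resistor, P = (ΔV)²/R:
  P_R1 = (15 - 9.209)²/13000 = 0.002579 W
  P_R2 = (9.209 - 0)²/15000 = 0.005654 W
  P_R3 = (15 - 12.92)²/1 = 4.341 W
  P_R4 = (0 - 12.92)²/6.2 = 26.91 W
  P_R5 = (9.209 - 12.92)²/22000 = 0.0006247 W
P_total = P_R1 + P_R2 + P_R3 + P_R4 + P_R5 = 31.26 W

Final answer: 31.26 W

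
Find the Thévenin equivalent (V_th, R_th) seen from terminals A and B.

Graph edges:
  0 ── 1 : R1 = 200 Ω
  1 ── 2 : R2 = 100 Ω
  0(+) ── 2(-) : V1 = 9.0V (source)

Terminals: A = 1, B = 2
Step 1 — V_th is the open-circuit voltage V_A - V_B (nothing connected across the terminals).
Nodal analysis, taking node 2 as the 0 V reference.
Source V1 fixes V_0 = 9 V.
KCL at each unknown node (sum of currents leaving = 0; resistances in Ω):
  Node 1: (V_1 - 9)/200 + (V_1 - 0)/100 = 0
Collecting terms: 0.015 × V_1 = 0.045  =>  V_1 = 3 V
V_th = V_1 - V_2 = 3 - 0 = 3 V
Step 2 — R_th: zero the source — replace V1 by a short circuit (node 2 merges into node 0) — and find the resistance seen between A (node 1) and B (node 0).
Reduce the network between node 1 (A) and node 0 (B) by series/parallel combination:
  Rp1 = R1 ‖ R2 (parallel, both between nodes 0 and 1) = 1/(1/200 + 1/100) = 66.67 Ω
R_th = 66.67 Ω

Final answer: V_th = 3 V, R_th = 66.67 Ω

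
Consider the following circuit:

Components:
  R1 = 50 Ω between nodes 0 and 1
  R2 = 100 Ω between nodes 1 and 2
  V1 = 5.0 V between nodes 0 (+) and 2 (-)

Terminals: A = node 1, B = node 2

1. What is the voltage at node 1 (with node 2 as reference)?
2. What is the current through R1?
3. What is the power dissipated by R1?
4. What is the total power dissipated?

Nodal analysis, taking node 2 as the 0 V reference.
Source V1 fixes V_0 = 5 V.
KCL at each unknown node (sum of currents leaving = 0; resistances in Ω):
  Node 1: (V_1 - 5)/50 + (V_1 - 0)/100 = 0
Collecting terms: 0.03 × V_1 = 0.1  =>  V_1 = 3.333 V
Part 1:
  Read off the nodal solution: V_1 = 3.333 V
Part 2:
  I_R1 = (V_0 - V_1)/R1 = (5 - 3.333)/50 = 0.03333 A
  Magnitude: I_R1 = 0.03333 A
Part 3:
  I_R1 = (V_0 - V_1)/R1 = (5 - 3.333)/50 = 0.03333 A
  P_R1 = I_R1² × R1 = (0.03333)² × 50 = 0.05556 W
Part 4:
  Power in each resistor, P = (ΔV)²/R:
    P_R1 = (5 - 3.333)²/50 = 0.05556 W
    P_R2 = (3.333 - 0)²/100 = 0.1111 W
  P_total = P_R1 + P_R2 = 0.1667 W

Final answers:
1. V_1 = 3.333 V
2. I_R1 = 0.03333 A
3. P_R1 = 0.05556 W
4. P_total = 0.1667 W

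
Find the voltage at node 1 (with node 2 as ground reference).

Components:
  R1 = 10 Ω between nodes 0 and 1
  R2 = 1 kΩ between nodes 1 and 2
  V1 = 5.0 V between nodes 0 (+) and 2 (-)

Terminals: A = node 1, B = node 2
Nodal analysis, taking node 2 as the 0 V reference.
Source V1 fixes V_0 = 5 V.
KCL at each unknown node (sum of currents leaving = 0; resistances in Ω):
  Node 1: (V_1 - 5)/10 + (V_1 - 0)/1000 = 0
Collecting terms: 0.101 × V_1 = 0.5  =>  V_1 = 4.95 V
The requested potential is V_1 = 4.95 V.

Final answer: V_1 = 4.95 V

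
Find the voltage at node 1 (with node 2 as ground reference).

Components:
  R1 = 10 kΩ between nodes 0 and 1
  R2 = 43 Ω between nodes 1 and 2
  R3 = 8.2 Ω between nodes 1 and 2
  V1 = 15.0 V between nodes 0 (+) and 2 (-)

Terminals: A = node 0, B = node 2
Nodal analysis, taking node 2 as the 0 V reference.
Source V1 fixes V_0 = 15 V.
KCL at each unknown node (sum of currents leaving = 0; resistances in Ω):
  Node 1: (V_1 - 15)/10000 + (V_1 - 0)/43 + (V_1 - 0)/8.2 = 0
Collecting terms: 0.1453 × V_1 = 0.0015  =>  V_1 = 0.01032 V
The requested potential is V_1 = 0.01032 V.

Final answer: V_1 = 0.01032 V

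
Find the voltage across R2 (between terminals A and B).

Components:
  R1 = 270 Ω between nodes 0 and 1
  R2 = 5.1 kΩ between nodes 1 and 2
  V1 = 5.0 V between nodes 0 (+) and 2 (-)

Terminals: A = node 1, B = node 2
R1 and R2 are in series across V1 (node 0 → node 1 → node 2), and the output A–B is taken across R2, so this is a voltage divider.
Series current: I = V1/(R1 + R2) = 5/(270 + 5100) = 5/5370 = 0.0009311 A
V_R2 = I × R2 = V1 × R2/(R1 + R2) = 5 × 5100/5370 = 4.749 V

Final answer: 4.749 V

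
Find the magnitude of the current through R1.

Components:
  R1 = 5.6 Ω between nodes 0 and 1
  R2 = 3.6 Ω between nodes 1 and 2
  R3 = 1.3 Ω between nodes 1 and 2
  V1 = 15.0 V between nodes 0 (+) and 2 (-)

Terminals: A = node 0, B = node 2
Nodal analysis, taking node 2 as the 0 V reference.
Source V1 fixes V_0 = 15 V.
KCL at each unknown node (sum of currents leaving = 0; resistances in Ω):
  Node 1: (V_1 - 15)/5.6 + (V_1 - 0)/3.6 + (V_1 - 0)/1.3 = 0
Collecting terms: 1.226 × V_1 = 2.679  =>  V_1 = 2.186 V
I_R1 = (V_0 - V_1)/R1 = (15 - 2.186)/5.6 = 2.288 A
|I_R1| = 2.288 A

Final answer: |I_R1| = 2.288 A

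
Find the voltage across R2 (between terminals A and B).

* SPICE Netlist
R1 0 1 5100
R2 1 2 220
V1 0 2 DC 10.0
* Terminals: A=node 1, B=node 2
R1 and R2 are in series across V1 (node 0 → node 1 → node 2), and the output A–B is taken across R2, so this is a voltage divider.
Series current: I = V1/(R1 + R2) = 10/(5100 + 220) = 10/5320 = 0.00188 A
V_R2 = I × R2 = V1 × R2/(R1 + R2) = 10 × 220/5320 = 0.4135 V

Final answer: 0.4135 V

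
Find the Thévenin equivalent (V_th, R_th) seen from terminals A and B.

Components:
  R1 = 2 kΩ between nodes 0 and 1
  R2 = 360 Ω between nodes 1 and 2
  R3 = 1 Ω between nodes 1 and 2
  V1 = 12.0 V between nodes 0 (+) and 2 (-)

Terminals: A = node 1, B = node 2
Step 1 — V_th is the open-circuit voltage V_A - V_B (nothing connected across the terminals).
Nodal analysis, taking node 2 as the 0 V reference.
Source V1 fixes V_0 = 12 V.
KCL at each unknown node (sum of currents leaving = 0; resistances in Ω):
  Node 1: (V_1 - 12)/2000 + (V_1 - 0)/360 + (V_1 - 0)/1 = 0
Collecting terms: 1.003 × V_1 = 0.006  =>  V_1 = 0.00598 V
V_th = V_1 - V_2 = 0.00598 - 0 = 0.00598 V
Step 2 — R_th: zero the source — replace V1 by a short circuit (node 2 merges into node 0) — and find the resistance seen between A (node 1) and B (node 0).
Reduce the network between node 1 (A) and node 0 (B) by series/parallel combination:
  Rp1 = R1 ‖ R2 ‖ R3 (parallel, all between nodes 0 and 1) = 1/(1/2000 + 1/360 + 1/1) = 0.9967 Ω
R_th = 0.9967 Ω

Final answer: V_th = 0.00598 V, R_th = 0.9967 Ω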